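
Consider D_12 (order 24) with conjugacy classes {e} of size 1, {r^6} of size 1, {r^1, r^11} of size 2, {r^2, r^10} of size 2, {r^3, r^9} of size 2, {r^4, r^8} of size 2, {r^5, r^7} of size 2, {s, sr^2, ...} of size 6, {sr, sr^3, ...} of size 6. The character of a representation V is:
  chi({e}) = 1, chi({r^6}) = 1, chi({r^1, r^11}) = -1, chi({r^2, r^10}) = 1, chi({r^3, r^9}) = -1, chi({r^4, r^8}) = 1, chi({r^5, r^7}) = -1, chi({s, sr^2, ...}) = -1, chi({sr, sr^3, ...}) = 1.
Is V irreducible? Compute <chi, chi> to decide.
Irreducible: <chi, chi> = 1.

Working: <chi, chi> = (1/|G|) sum_C |C| * |chi(C)|^2 = (1/24)[1*|1|^2 + 1*|1|^2 + 2*|-1|^2 + 2*|1|^2 + 2*|-1|^2 + 2*|1|^2 + 2*|-1|^2 + 6*|-1|^2 + 6*|1|^2]
  = (1/24)[(1) + (1) + (2) + (2) + (2) + (2) + (2) + (6) + (6)] = 24/24 = 1.
A character is irreducible iff <chi, chi> = 1, so this representation is irreducible.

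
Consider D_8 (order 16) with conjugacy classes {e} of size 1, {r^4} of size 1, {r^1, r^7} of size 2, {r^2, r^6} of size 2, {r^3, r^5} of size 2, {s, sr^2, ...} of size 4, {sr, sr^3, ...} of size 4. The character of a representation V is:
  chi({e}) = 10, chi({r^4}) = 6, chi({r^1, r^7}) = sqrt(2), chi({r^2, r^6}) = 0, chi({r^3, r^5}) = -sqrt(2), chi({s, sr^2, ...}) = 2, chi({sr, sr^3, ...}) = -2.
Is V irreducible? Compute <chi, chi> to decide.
Not irreducible (reducible): <chi, chi> = 11 > 1.

Derivation: <chi, chi> = (1/|G|) sum_C |C| * |chi(C)|^2 = (1/16)[1*|10|^2 + 1*|6|^2 + 2*|sqrt(2)|^2 + 2*|0|^2 + 2*|-sqrt(2)|^2 + 4*|2|^2 + 4*|-2|^2]
  = (1/16)[(100) + (36) + (4) + (0) + (4) + (16) + (16)] = 176/16 = 11.
A character is irreducible iff <chi, chi> = 1, so this representation is reducible.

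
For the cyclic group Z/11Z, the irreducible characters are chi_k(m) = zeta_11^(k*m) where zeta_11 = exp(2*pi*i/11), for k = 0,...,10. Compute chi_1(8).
chi_1(8) = zeta_11^8 = exp(-6*I*pi/11)

Why: chi_1(8) = zeta_11^(1*8) = zeta_11^8. Since zeta_11^11 = 1, this equals zeta_11^8 = exp(2*pi*i*8/11) = exp(-6*I*pi/11).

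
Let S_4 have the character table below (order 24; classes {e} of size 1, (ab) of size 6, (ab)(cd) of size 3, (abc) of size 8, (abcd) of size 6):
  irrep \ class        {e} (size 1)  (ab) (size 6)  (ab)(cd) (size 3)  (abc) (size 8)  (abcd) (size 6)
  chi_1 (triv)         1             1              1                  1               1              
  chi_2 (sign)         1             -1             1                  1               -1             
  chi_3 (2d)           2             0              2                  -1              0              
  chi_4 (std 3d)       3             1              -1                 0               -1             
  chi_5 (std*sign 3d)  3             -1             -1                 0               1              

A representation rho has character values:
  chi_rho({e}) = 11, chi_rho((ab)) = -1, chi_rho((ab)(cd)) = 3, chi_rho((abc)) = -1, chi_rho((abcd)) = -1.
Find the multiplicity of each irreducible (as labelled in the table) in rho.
Multiplicities: chi_1: 0, chi_2: 1, chi_3: 2, chi_4: 1, chi_5: 1.

Explanation: Use <chi_rho, chi> = (1/|G|) sum_C |C| * chi_rho(C) * conj(chi(C)) with |G| = 24 for each irreducible chi in the table:
  <chi_rho, chi_1> = (1/24)[1*(11)*conj(1) + 6*(-1)*conj(1) + 3*(3)*conj(1) + 8*(-1)*conj(1) + 6*(-1)*conj(1)]
      = (1/24)[(11) + (-6) + (9) + (-8) + (-6)] = 0/24 = 0
  <chi_rho, chi_2> = (1/24)[1*(11)*conj(1) + 6*(-1)*conj(-1) + 3*(3)*conj(1) + 8*(-1)*conj(1) + 6*(-1)*conj(-1)]
      = (1/24)[(11) + (6) + (9) + (-8) + (6)] = 24/24 = 1
  <chi_rho, chi_3> = (1/24)[1*(11)*conj(2) + 6*(-1)*conj(0) + 3*(3)*conj(2) + 8*(-1)*conj(-1) + 6*(-1)*conj(0)]
      = (1/24)[(22) + (0) + (18) + (8) + (0)] = 48/24 = 2
  <chi_rho, chi_4> = (1/24)[1*(11)*conj(3) + 6*(-1)*conj(1) + 3*(3)*conj(-1) + 8*(-1)*conj(0) + 6*(-1)*conj(-1)]
      = (1/24)[(33) + (-6) + (-9) + (0) + (6)] = 24/24 = 1
  <chi_rho, chi_5> = (1/24)[1*(11)*conj(3) + 6*(-1)*conj(-1) + 3*(3)*conj(-1) + 8*(-1)*conj(0) + 6*(-1)*conj(1)]
      = (1/24)[(33) + (6) + (-9) + (0) + (-6)] = 24/24 = 1
Dimension check: dim(rho) = sum (mult * dim) = 0*1 + 1*1 + 2*2 + 1*3 + 1*3 = 11 = chi_rho(e) = 11.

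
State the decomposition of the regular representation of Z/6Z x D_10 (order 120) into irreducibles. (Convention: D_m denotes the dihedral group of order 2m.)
Each irreducible V_i of dimension d_i appears with multiplicity d_i, i.e. rho_reg = (direct sum over all irreducibles V_i) d_i V_i. The irreducible dimensions for Z/6Z x D_10 are 1, 1, 1, 1, 1, 1, 1, 1, 1, 1, 1, 1, 1, 1, 1, 1, 1, 1, 1, 1, 1, 1, 1, 1, 2, 2, 2, 2, 2, 2, 2, 2, 2, 2, 2, 2, 2, 2, 2, 2, 2, 2, 2, 2, 2, 2, 2, 2: 24 irreducibles of dimension 1, each with multiplicity 1; 24 irreducibles of dimension 2, each with multiplicity 2. Total dimension 24*1*1 + 24*2*2 = 120 = |G|.

Explanation: General theorem: in the regular representation of a finite group G, each irreducible appears with multiplicity equal to its dimension. Check: dim(rho_reg) = sum d_i^2 = 1 + 1 + 1 + 1 + 1 + 1 + 1 + 1 + 1 + 1 + 1 + 1 + 1 + 1 + 1 + 1 + 1 + 1 + 1 + 1 + 1 + 1 + 1 + 1 + 4 + 4 + 4 + 4 + 4 + 4 + 4 + 4 + 4 + 4 + 4 + 4 + 4 + 4 + 4 + 4 + 4 + 4 + 4 + 4 + 4 + 4 + 4 + 4 = 120 = |G|.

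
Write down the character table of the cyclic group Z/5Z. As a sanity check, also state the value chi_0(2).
Character table of Z/5Z (irreps indexed chi_0,...,chi_4 with chi_k(m) = zeta_5^(k*m), zeta_5 = exp(2*pi*i/5)):
  irrep \ class  {0} (size 1)  {1} (size 1)    {2} (size 1)    {3} (size 1)    {4} (size 1)  
  chi_0          1             1               1               1               1             
  chi_1          1             exp(2*I*pi/5)   exp(4*I*pi/5)   exp(-4*I*pi/5)  exp(-2*I*pi/5)
  chi_2          1             exp(4*I*pi/5)   exp(-2*I*pi/5)  exp(2*I*pi/5)   exp(-4*I*pi/5)
  chi_3          1             exp(-4*I*pi/5)  exp(2*I*pi/5)   exp(-2*I*pi/5)  exp(4*I*pi/5) 
  chi_4          1             exp(-2*I*pi/5)  exp(-4*I*pi/5)  exp(4*I*pi/5)   exp(2*I*pi/5) 

Spot check: chi_0(2) = zeta_5^(0*2) = zeta_5^0 = 1.

Reasoning: Z/5Z is abelian, so all 5 irreducible complex representations are 1-dimensional. They are given by chi_k(m) = zeta_5^(k*m) for k = 0,...,4. Row orthogonality: sum_m chi_k(m) conj(chi_l(m)) = 5 * [k = l].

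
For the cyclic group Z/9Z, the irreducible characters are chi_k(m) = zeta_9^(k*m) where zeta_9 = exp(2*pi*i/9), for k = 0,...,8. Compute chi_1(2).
chi_1(2) = zeta_9^2 = exp(4*I*pi/9)

Solution. chi_1(2) = zeta_9^(1*2) = zeta_9^2. Since zeta_9^9 = 1, this equals zeta_9^2 = exp(2*pi*i*2/9) = exp(4*I*pi/9).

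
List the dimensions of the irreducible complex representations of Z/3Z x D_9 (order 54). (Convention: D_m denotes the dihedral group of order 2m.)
Dimensions: 1, 1, 1, 1, 1, 1, 2, 2, 2, 2, 2, 2, 2, 2, 2, 2, 2, 2

Why: There are 18 irreducibles (= number of conjugacy classes). Their dimensions d_i satisfy sum d_i^2 = |G| = 54: 1 + 1 + 1 + 1 + 1 + 1 + 4 + 4 + 4 + 4 + 4 + 4 + 4 + 4 + 4 + 4 + 4 + 4 = 54. (For the product with Z/3Z: each of the 3 1-dim characters of Z/3Z tensors with each irrep of D_9, giving 3 copies of each D_9-dimension.)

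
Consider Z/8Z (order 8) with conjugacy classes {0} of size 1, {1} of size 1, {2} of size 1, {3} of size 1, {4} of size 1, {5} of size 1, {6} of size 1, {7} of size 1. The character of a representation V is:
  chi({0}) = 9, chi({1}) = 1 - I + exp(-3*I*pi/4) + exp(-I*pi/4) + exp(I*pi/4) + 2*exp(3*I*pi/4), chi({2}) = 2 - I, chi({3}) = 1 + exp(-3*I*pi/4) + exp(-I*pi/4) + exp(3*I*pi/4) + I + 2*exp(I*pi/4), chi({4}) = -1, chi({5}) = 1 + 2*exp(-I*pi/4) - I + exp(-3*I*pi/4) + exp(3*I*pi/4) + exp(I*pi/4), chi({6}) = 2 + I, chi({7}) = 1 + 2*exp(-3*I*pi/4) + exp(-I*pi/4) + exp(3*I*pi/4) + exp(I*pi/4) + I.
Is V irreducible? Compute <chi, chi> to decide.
Not irreducible (reducible): <chi, chi> = 13 > 1.

Proof sketch: <chi, chi> = (1/|G|) sum_C |C| * |chi(C)|^2 = (1/8)[1*|9|^2 + 1*|1 - I + exp(-3*I*pi/4) + exp(-I*pi/4) + exp(I*pi/4) + 2*exp(3*I*pi/4)|^2 + 1*|2 - I|^2 + 1*|1 + exp(-3*I*pi/4) + exp(-I*pi/4) + exp(3*I*pi/4) + I + 2*exp(I*pi/4)|^2 + 1*|-1|^2 + 1*|1 + 2*exp(-I*pi/4) - I + exp(-3*I*pi/4) + exp(3*I*pi/4) + exp(I*pi/4)|^2 + 1*|2 + I|^2 + 1*|1 + 2*exp(-3*I*pi/4) + exp(-I*pi/4) + exp(3*I*pi/4) + exp(I*pi/4) + I|^2]
  = (1/8)[(81) + (3 + 4*exp(-3*I*pi/4) + exp(-I*pi/4) + 2*exp(I*pi/4) + 3*exp(3*I*pi/4)) + (5) + (3 + 3*exp(-I*pi/4) + 2*exp(-3*I*pi/4) + exp(3*I*pi/4) + 4*exp(I*pi/4)) + (1) + (3 + 3*exp(-I*pi/4) + 2*exp(-3*I*pi/4) + exp(3*I*pi/4) + 4*exp(I*pi/4)) + (5) + (3 + 4*exp(-3*I*pi/4) + exp(-I*pi/4) + 2*exp(I*pi/4) + 3*exp(3*I*pi/4))] = 104/8 = 13.
(Exp terms are combined using exp(i*s)*conj(exp(i*t)) = exp(i*(s-t)), and sums of them are collapsed using the identity that for every m > 1 the m distinct m-th roots of unity sum to 0, e.g. 1 + exp(2*I*pi/3) + exp(-2*I*pi/3) = 0.)
A character is irreducible iff <chi, chi> = 1, so this representation is reducible.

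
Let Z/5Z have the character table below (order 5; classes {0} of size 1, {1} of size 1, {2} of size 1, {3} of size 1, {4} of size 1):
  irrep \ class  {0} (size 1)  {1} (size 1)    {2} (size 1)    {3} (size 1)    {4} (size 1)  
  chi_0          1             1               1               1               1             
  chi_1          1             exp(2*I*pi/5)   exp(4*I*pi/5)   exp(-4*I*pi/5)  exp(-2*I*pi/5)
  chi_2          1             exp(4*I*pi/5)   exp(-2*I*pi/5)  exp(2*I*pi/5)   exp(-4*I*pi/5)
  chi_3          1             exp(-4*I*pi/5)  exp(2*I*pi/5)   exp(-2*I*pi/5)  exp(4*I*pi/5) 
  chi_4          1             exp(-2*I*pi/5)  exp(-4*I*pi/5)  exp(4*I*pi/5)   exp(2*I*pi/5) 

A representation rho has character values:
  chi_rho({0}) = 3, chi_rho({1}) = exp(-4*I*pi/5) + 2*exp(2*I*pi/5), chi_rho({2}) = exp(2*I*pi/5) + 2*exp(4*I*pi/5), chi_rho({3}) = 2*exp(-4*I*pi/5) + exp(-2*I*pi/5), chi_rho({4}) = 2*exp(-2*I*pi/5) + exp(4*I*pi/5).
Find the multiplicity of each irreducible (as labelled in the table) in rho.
Multiplicities: chi_0: 0, chi_1: 2, chi_2: 0, chi_3: 1, chi_4: 0.

Use <chi_rho, chi> = (1/|G|) sum_C |C| * chi_rho(C) * conj(chi(C)) with |G| = 5 for each irreducible chi in the table:
  <chi_rho, chi_0> = (1/5)[1*(3)*conj(1) + 1*(exp(-4*I*pi/5) + 2*exp(2*I*pi/5))*conj(1) + 1*(exp(2*I*pi/5) + 2*exp(4*I*pi/5))*conj(1) + 1*(2*exp(-4*I*pi/5) + exp(-2*I*pi/5))*conj(1) + 1*(2*exp(-2*I*pi/5) + exp(4*I*pi/5))*conj(1)]
      = (1/5)[(3) + (exp(-4*I*pi/5) + 2*exp(2*I*pi/5)) + (exp(2*I*pi/5) + 2*exp(4*I*pi/5)) + (2*exp(-4*I*pi/5) + exp(-2*I*pi/5)) + (2*exp(-2*I*pi/5) + exp(4*I*pi/5))] = 0/5 = 0
  <chi_rho, chi_1> = (1/5)[1*(3)*conj(1) + 1*(exp(-4*I*pi/5) + 2*exp(2*I*pi/5))*conj(exp(2*I*pi/5)) + 1*(exp(2*I*pi/5) + 2*exp(4*I*pi/5))*conj(exp(4*I*pi/5)) + 1*(2*exp(-4*I*pi/5) + exp(-2*I*pi/5))*conj(exp(-4*I*pi/5)) + 1*(2*exp(-2*I*pi/5) + exp(4*I*pi/5))*conj(exp(-2*I*pi/5))]
      = (1/5)[(3) + (2 + exp(4*I*pi/5)) + (2 + exp(-2*I*pi/5)) + (2 + exp(2*I*pi/5)) + (2 + exp(-4*I*pi/5))] = 10/5 = 2
  <chi_rho, chi_2> = (1/5)[1*(3)*conj(1) + 1*(exp(-4*I*pi/5) + 2*exp(2*I*pi/5))*conj(exp(4*I*pi/5)) + 1*(exp(2*I*pi/5) + 2*exp(4*I*pi/5))*conj(exp(-2*I*pi/5)) + 1*(2*exp(-4*I*pi/5) + exp(-2*I*pi/5))*conj(exp(2*I*pi/5)) + 1*(2*exp(-2*I*pi/5) + exp(4*I*pi/5))*conj(exp(-4*I*pi/5))]
      = (1/5)[(3) + (2*exp(-2*I*pi/5) + exp(2*I*pi/5)) + (2*exp(-4*I*pi/5) + exp(4*I*pi/5)) + (exp(-4*I*pi/5) + 2*exp(4*I*pi/5)) + (exp(-2*I*pi/5) + 2*exp(2*I*pi/5))] = 0/5 = 0
  <chi_rho, chi_3> = (1/5)[1*(3)*conj(1) + 1*(exp(-4*I*pi/5) + 2*exp(2*I*pi/5))*conj(exp(-4*I*pi/5)) + 1*(exp(2*I*pi/5) + 2*exp(4*I*pi/5))*conj(exp(2*I*pi/5)) + 1*(2*exp(-4*I*pi/5) + exp(-2*I*pi/5))*conj(exp(-2*I*pi/5)) + 1*(2*exp(-2*I*pi/5) + exp(4*I*pi/5))*conj(exp(4*I*pi/5))]
      = (1/5)[(3) + (1 + 2*exp(-4*I*pi/5)) + (1 + 2*exp(2*I*pi/5)) + (1 + 2*exp(-2*I*pi/5)) + (1 + 2*exp(4*I*pi/5))] = 5/5 = 1
  <chi_rho, chi_4> = (1/5)[1*(3)*conj(1) + 1*(exp(-4*I*pi/5) + 2*exp(2*I*pi/5))*conj(exp(-2*I*pi/5)) + 1*(exp(2*I*pi/5) + 2*exp(4*I*pi/5))*conj(exp(-4*I*pi/5)) + 1*(2*exp(-4*I*pi/5) + exp(-2*I*pi/5))*conj(exp(4*I*pi/5)) + 1*(2*exp(-2*I*pi/5) + exp(4*I*pi/5))*conj(exp(2*I*pi/5))]
      = (1/5)[(3) + (exp(-2*I*pi/5) + 2*exp(4*I*pi/5)) + (2*exp(-2*I*pi/5) + exp(-4*I*pi/5)) + (exp(4*I*pi/5) + 2*exp(2*I*pi/5)) + (2*exp(-4*I*pi/5) + exp(2*I*pi/5))] = 0/5 = 0
(Exp terms are combined using exp(i*s)*conj(exp(i*t)) = exp(i*(s-t)), and sums of them are collapsed using the identity that for every m > 1 the m distinct m-th roots of unity sum to 0, e.g. 1 + exp(2*I*pi/3) + exp(-2*I*pi/3) = 0.)
Dimension check: dim(rho) = sum (mult * dim) = 0*1 + 2*1 + 0*1 + 1*1 + 0*1 = 3 = chi_rho(e) = 3.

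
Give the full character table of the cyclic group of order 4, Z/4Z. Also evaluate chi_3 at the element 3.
Character table of Z/4Z (irreps indexed chi_0,...,chi_3 with chi_k(m) = zeta_4^(k*m), zeta_4 = exp(2*pi*i/4)):
  irrep \ class  {0} (size 1)  {1} (size 1)  {2} (size 1)  {3} (size 1)
  chi_0          1             1             1             1           
  chi_1          1             I             -1            -I          
  chi_2          1             -1            1             -1          
  chi_3          1             -I            -1            I           

Spot check: chi_3(3) = zeta_4^(3*3) = zeta_4^9 = I.

Why: Z/4Z is abelian, so all 4 irreducible complex representations are 1-dimensional. They are given by chi_k(m) = zeta_4^(k*m) for k = 0,...,3. Row orthogonality: sum_m chi_k(m) conj(chi_l(m)) = 4 * [k = l].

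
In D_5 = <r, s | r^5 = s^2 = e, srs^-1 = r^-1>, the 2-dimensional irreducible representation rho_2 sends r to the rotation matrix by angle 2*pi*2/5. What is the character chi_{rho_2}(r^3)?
chi_{rho_2}(r^3) = 2*cos(2*pi*2*3/5) = -1/2 + sqrt(5)/2

Proof sketch: rho_2(r^3) is rotation by angle 2*pi*2*3/5, whose trace is 2*cos(2*pi*2*3/5) = -1/2 + sqrt(5)/2.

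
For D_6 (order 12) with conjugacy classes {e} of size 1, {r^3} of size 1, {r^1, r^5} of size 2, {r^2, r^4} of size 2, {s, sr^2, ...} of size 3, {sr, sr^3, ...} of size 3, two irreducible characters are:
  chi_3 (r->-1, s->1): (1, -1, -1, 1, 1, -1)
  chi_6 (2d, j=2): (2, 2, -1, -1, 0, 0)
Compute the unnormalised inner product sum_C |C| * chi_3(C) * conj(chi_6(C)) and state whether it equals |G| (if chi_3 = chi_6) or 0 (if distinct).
Sum = 0; so <chi_3, chi_6> = 0 (distinct irreducibles are orthogonal).

Argument: Compute term by term over conjugacy classes (|C| * chi_3(C) * conj(chi_6(C))):
  1*(1)*conj(2) + 1*(-1)*conj(2) + 2*(-1)*conj(-1) + 2*(1)*conj(-1) + 3*(1)*conj(0) + 3*(-1)*conj(0)
  = (2) + (-2) + (2) + (-2) + (0) + (0)
  = 0.
Dividing by |G| = 12 gives 0/12 = 0, matching the row-orthogonality relation <chi_3, chi_6> = [chi_3 = chi_6].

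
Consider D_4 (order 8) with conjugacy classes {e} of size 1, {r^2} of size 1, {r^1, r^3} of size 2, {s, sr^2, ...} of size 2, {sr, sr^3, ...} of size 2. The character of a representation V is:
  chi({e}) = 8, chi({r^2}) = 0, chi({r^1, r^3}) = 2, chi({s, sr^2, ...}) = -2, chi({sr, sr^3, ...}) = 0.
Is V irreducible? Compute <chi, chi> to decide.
Not irreducible (reducible): <chi, chi> = 10 > 1.

Justification: <chi, chi> = (1/|G|) sum_C |C| * |chi(C)|^2 = (1/8)[1*|8|^2 + 1*|0|^2 + 2*|2|^2 + 2*|-2|^2 + 2*|0|^2]
  = (1/8)[(64) + (0) + (8) + (8) + (0)] = 80/8 = 10.
A character is irreducible iff <chi, chi> = 1, so this representation is reducible.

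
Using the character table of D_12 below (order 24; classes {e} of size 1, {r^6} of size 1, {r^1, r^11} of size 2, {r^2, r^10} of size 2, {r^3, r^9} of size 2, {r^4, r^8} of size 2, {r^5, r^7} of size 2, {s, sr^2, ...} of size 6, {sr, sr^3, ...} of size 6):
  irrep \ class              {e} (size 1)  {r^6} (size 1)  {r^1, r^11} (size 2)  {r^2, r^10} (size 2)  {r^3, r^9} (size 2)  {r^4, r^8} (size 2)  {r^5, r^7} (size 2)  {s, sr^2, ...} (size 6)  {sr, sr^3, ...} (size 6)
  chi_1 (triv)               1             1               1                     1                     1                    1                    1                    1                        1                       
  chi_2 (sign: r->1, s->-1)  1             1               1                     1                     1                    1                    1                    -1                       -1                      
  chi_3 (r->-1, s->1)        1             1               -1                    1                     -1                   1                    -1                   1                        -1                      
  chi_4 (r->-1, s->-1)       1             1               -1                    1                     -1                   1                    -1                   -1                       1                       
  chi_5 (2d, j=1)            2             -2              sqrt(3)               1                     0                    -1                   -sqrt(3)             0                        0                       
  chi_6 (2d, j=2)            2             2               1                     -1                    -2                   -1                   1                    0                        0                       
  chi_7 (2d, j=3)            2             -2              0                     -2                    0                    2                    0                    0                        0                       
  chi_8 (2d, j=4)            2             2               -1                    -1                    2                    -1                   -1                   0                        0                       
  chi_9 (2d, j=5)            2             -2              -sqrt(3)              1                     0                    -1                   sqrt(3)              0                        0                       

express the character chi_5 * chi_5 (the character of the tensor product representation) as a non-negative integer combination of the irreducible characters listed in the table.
chi_5 tensor chi_5 = chi_1 + chi_2 + chi_6 (all other irreducibles have multiplicity 0).

Reasoning: The character of a tensor product is the pointwise product (chi_5 * chi_5)(C) = chi_5(C) * chi_5(C):
  {e}: (2)*(2), {r^6}: (-2)*(-2), {r^1, r^11}: (sqrt(3))*(sqrt(3)), {r^2, r^10}: (1)*(1), {r^3, r^9}: (0)*(0), {r^4, r^8}: (-1)*(-1), {r^5, r^7}: (-sqrt(3))*(-sqrt(3)), {s, sr^2, ...}: (0)*(0), {sr, sr^3, ...}: (0)*(0)
so (chi_5 * chi_5) takes values
  {e} -> 4, {r^6} -> 4, {r^1, r^11} -> 3, {r^2, r^10} -> 1, {r^3, r^9} -> 0, {r^4, r^8} -> 1, {r^5, r^7} -> 3, {s, sr^2, ...} -> 0, {sr, sr^3, ...} -> 0.
Now take the inner product of this character with each irreducible chi from the table, <chi_5*chi_5, chi> = (1/24) sum_C |C| (chi_5*chi_5)(C) conj(chi(C)):
  <chi_5*chi_5, chi_1> = (1/24)[1*(4)*conj(1) + 1*(4)*conj(1) + 2*(3)*conj(1) + 2*(1)*conj(1) + 2*(0)*conj(1) + 2*(1)*conj(1) + 2*(3)*conj(1) + 6*(0)*conj(1) + 6*(0)*conj(1)]
      = (1/24)[(4) + (4) + (6) + (2) + (0) + (2) + (6) + (0) + (0)] = 24/24 = 1
  <chi_5*chi_5, chi_2> = (1/24)[1*(4)*conj(1) + 1*(4)*conj(1) + 2*(3)*conj(1) + 2*(1)*conj(1) + 2*(0)*conj(1) + 2*(1)*conj(1) + 2*(3)*conj(1) + 6*(0)*conj(-1) + 6*(0)*conj(-1)]
      = (1/24)[(4) + (4) + (6) + (2) + (0) + (2) + (6) + (0) + (0)] = 24/24 = 1
  <chi_5*chi_5, chi_3> = (1/24)[1*(4)*conj(1) + 1*(4)*conj(1) + 2*(3)*conj(-1) + 2*(1)*conj(1) + 2*(0)*conj(-1) + 2*(1)*conj(1) + 2*(3)*conj(-1) + 6*(0)*conj(1) + 6*(0)*conj(-1)]
      = (1/24)[(4) + (4) + (-6) + (2) + (0) + (2) + (-6) + (0) + (0)] = 0/24 = 0
  <chi_5*chi_5, chi_4> = (1/24)[1*(4)*conj(1) + 1*(4)*conj(1) + 2*(3)*conj(-1) + 2*(1)*conj(1) + 2*(0)*conj(-1) + 2*(1)*conj(1) + 2*(3)*conj(-1) + 6*(0)*conj(-1) + 6*(0)*conj(1)]
      = (1/24)[(4) + (4) + (-6) + (2) + (0) + (2) + (-6) + (0) + (0)] = 0/24 = 0
  <chi_5*chi_5, chi_5> = (1/24)[1*(4)*conj(2) + 1*(4)*conj(-2) + 2*(3)*conj(sqrt(3)) + 2*(1)*conj(1) + 2*(0)*conj(0) + 2*(1)*conj(-1) + 2*(3)*conj(-sqrt(3)) + 6*(0)*conj(0) + 6*(0)*conj(0)]
      = (1/24)[(8) + (-8) + (6*sqrt(3)) + (2) + (0) + (-2) + (-6*sqrt(3)) + (0) + (0)] = 0/24 = 0
  <chi_5*chi_5, chi_6> = (1/24)[1*(4)*conj(2) + 1*(4)*conj(2) + 2*(3)*conj(1) + 2*(1)*conj(-1) + 2*(0)*conj(-2) + 2*(1)*conj(-1) + 2*(3)*conj(1) + 6*(0)*conj(0) + 6*(0)*conj(0)]
      = (1/24)[(8) + (8) + (6) + (-2) + (0) + (-2) + (6) + (0) + (0)] = 24/24 = 1
  <chi_5*chi_5, chi_7> = (1/24)[1*(4)*conj(2) + 1*(4)*conj(-2) + 2*(3)*conj(0) + 2*(1)*conj(-2) + 2*(0)*conj(0) + 2*(1)*conj(2) + 2*(3)*conj(0) + 6*(0)*conj(0) + 6*(0)*conj(0)]
      = (1/24)[(8) + (-8) + (0) + (-4) + (0) + (4) + (0) + (0) + (0)] = 0/24 = 0
  <chi_5*chi_5, chi_8> = (1/24)[1*(4)*conj(2) + 1*(4)*conj(2) + 2*(3)*conj(-1) + 2*(1)*conj(-1) + 2*(0)*conj(2) + 2*(1)*conj(-1) + 2*(3)*conj(-1) + 6*(0)*conj(0) + 6*(0)*conj(0)]
      = (1/24)[(8) + (8) + (-6) + (-2) + (0) + (-2) + (-6) + (0) + (0)] = 0/24 = 0
  <chi_5*chi_5, chi_9> = (1/24)[1*(4)*conj(2) + 1*(4)*conj(-2) + 2*(3)*conj(-sqrt(3)) + 2*(1)*conj(1) + 2*(0)*conj(0) + 2*(1)*conj(-1) + 2*(3)*conj(sqrt(3)) + 6*(0)*conj(0) + 6*(0)*conj(0)]
      = (1/24)[(8) + (-8) + (-6*sqrt(3)) + (2) + (0) + (-2) + (6*sqrt(3)) + (0) + (0)] = 0/24 = 0
Hence the multiplicities are chi_1: 1, chi_2: 1, chi_6: 1. Dimension check: dim(chi_5)*dim(chi_5) = 2*2 = 4 and sum (mult * dim) = 1*1 + 1*1 + 1*2 = 4.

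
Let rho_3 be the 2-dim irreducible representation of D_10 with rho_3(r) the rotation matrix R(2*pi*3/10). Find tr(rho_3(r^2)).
chi_{rho_3}(r^2) = 2*cos(2*pi*3*2/10) = -sqrt(5)/2 - 1/2

Proof sketch: rho_3(r^2) is rotation by angle 2*pi*3*2/10, whose trace is 2*cos(2*pi*3*2/10) = -sqrt(5)/2 - 1/2.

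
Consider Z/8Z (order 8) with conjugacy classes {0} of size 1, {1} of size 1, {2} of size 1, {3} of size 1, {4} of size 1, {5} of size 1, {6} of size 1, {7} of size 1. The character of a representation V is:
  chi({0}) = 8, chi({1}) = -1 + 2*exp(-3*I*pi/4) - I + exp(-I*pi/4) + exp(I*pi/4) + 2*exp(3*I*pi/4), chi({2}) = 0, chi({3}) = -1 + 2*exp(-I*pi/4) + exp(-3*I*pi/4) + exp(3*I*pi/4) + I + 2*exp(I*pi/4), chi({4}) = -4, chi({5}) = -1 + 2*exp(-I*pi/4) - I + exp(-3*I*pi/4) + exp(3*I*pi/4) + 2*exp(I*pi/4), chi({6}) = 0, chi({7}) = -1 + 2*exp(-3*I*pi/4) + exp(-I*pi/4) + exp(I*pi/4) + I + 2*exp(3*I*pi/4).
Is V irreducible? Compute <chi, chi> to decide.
Not irreducible (reducible): <chi, chi> = 12 > 1.

Explanation: <chi, chi> = (1/|G|) sum_C |C| * |chi(C)|^2 = (1/8)[1*|8|^2 + 1*|-1 + 2*exp(-3*I*pi/4) - I + exp(-I*pi/4) + exp(I*pi/4) + 2*exp(3*I*pi/4)|^2 + 1*|0|^2 + 1*|-1 + 2*exp(-I*pi/4) + exp(-3*I*pi/4) + exp(3*I*pi/4) + I + 2*exp(I*pi/4)|^2 + 1*|-4|^2 + 1*|-1 + 2*exp(-I*pi/4) - I + exp(-3*I*pi/4) + exp(3*I*pi/4) + 2*exp(I*pi/4)|^2 + 1*|0|^2 + 1*|-1 + 2*exp(-3*I*pi/4) + exp(-I*pi/4) + exp(I*pi/4) + I + 2*exp(3*I*pi/4)|^2]
  = (1/8)[(64) + (4 - 4*exp(3*I*pi/4) - 2*exp(I*pi/4) - 2*exp(-I*pi/4) - 4*exp(-3*I*pi/4)) + (0) + (4 - 4*exp(I*pi/4) - 2*exp(3*I*pi/4) - 2*exp(-3*I*pi/4) - 4*exp(-I*pi/4)) + (16) + (4 - 4*exp(I*pi/4) - 2*exp(3*I*pi/4) - 2*exp(-3*I*pi/4) - 4*exp(-I*pi/4)) + (0) + (4 - 4*exp(3*I*pi/4) - 2*exp(I*pi/4) - 2*exp(-I*pi/4) - 4*exp(-3*I*pi/4))] = 96/8 = 12.
(Exp terms are combined using exp(i*s)*conj(exp(i*t)) = exp(i*(s-t)), and sums of them are collapsed using the identity that for every m > 1 the m distinct m-th roots of unity sum to 0, e.g. 1 + exp(2*I*pi/3) + exp(-2*I*pi/3) = 0.)
A character is irreducible iff <chi, chi> = 1, so this representation is reducible.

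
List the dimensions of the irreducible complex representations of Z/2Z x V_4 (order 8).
Dimensions: 1, 1, 1, 1, 1, 1, 1, 1

Why: There are 8 irreducibles (= number of conjugacy classes). Their dimensions d_i satisfy sum d_i^2 = |G| = 8: 1 + 1 + 1 + 1 + 1 + 1 + 1 + 1 = 8. (For the product with Z/2Z: each of the 2 1-dim characters of Z/2Z tensors with each irrep of V_4, giving 2 copies of each V_4-dimension.)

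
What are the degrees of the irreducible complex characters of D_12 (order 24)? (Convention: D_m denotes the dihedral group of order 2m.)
Dimensions: 1, 1, 1, 1, 2, 2, 2, 2, 2

Solution. There are 9 irreducibles (= number of conjugacy classes). Their dimensions d_i satisfy sum d_i^2 = |G| = 24: 1 + 1 + 1 + 1 + 4 + 4 + 4 + 4 + 4 = 24.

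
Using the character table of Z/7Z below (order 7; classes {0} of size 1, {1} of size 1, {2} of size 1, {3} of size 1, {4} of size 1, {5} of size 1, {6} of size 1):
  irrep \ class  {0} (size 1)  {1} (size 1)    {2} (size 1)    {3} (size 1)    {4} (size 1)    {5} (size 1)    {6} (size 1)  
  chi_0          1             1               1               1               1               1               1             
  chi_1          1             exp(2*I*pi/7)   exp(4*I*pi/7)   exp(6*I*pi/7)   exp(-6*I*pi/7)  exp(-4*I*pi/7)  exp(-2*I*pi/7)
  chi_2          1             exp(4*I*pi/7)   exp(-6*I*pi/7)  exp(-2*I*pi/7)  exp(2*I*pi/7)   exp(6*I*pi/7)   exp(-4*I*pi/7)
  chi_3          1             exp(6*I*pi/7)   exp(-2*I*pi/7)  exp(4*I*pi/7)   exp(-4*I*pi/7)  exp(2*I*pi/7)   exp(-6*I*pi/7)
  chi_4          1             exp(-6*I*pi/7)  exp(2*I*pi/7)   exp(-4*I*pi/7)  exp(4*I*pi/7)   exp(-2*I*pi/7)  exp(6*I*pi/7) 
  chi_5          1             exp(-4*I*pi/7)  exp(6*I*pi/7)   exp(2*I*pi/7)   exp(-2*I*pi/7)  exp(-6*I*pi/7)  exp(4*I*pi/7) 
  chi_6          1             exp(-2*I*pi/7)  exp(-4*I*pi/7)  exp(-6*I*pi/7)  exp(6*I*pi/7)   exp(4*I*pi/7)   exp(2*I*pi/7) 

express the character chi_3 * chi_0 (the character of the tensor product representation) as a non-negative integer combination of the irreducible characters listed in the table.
chi_3 tensor chi_0 = chi_3 (all other irreducibles have multiplicity 0).

Explanation: The character of a tensor product is the pointwise product (chi_3 * chi_0)(C) = chi_3(C) * chi_0(C):
  {0}: (1)*(1), {1}: (exp(6*I*pi/7))*(1), {2}: (exp(-2*I*pi/7))*(1), {3}: (exp(4*I*pi/7))*(1), {4}: (exp(-4*I*pi/7))*(1), {5}: (exp(2*I*pi/7))*(1), {6}: (exp(-6*I*pi/7))*(1)
so (chi_3 * chi_0) takes values
  {0} -> 1, {1} -> exp(6*I*pi/7), {2} -> exp(-2*I*pi/7), {3} -> exp(4*I*pi/7), {4} -> exp(-4*I*pi/7), {5} -> exp(2*I*pi/7), {6} -> exp(-6*I*pi/7).
Now take the inner product of this character with each irreducible chi from the table, <chi_3*chi_0, chi> = (1/7) sum_C |C| (chi_3*chi_0)(C) conj(chi(C)):
  <chi_3*chi_0, chi_0> = (1/7)[1*(1)*conj(1) + 1*(exp(6*I*pi/7))*conj(1) + 1*(exp(-2*I*pi/7))*conj(1) + 1*(exp(4*I*pi/7))*conj(1) + 1*(exp(-4*I*pi/7))*conj(1) + 1*(exp(2*I*pi/7))*conj(1) + 1*(exp(-6*I*pi/7))*conj(1)]
      = (1/7)[(1) + (exp(6*I*pi/7)) + (exp(-2*I*pi/7)) + (exp(4*I*pi/7)) + (exp(-4*I*pi/7)) + (exp(2*I*pi/7)) + (exp(-6*I*pi/7))] = 0/7 = 0
  <chi_3*chi_0, chi_1> = (1/7)[1*(1)*conj(1) + 1*(exp(6*I*pi/7))*conj(exp(2*I*pi/7)) + 1*(exp(-2*I*pi/7))*conj(exp(4*I*pi/7)) + 1*(exp(4*I*pi/7))*conj(exp(6*I*pi/7)) + 1*(exp(-4*I*pi/7))*conj(exp(-6*I*pi/7)) + 1*(exp(2*I*pi/7))*conj(exp(-4*I*pi/7)) + 1*(exp(-6*I*pi/7))*conj(exp(-2*I*pi/7))]
      = (1/7)[(1) + (exp(4*I*pi/7)) + (exp(-6*I*pi/7)) + (exp(-2*I*pi/7)) + (exp(2*I*pi/7)) + (exp(6*I*pi/7)) + (exp(-4*I*pi/7))] = 0/7 = 0
  <chi_3*chi_0, chi_2> = (1/7)[1*(1)*conj(1) + 1*(exp(6*I*pi/7))*conj(exp(4*I*pi/7)) + 1*(exp(-2*I*pi/7))*conj(exp(-6*I*pi/7)) + 1*(exp(4*I*pi/7))*conj(exp(-2*I*pi/7)) + 1*(exp(-4*I*pi/7))*conj(exp(2*I*pi/7)) + 1*(exp(2*I*pi/7))*conj(exp(6*I*pi/7)) + 1*(exp(-6*I*pi/7))*conj(exp(-4*I*pi/7))]
      = (1/7)[(1) + (exp(2*I*pi/7)) + (exp(4*I*pi/7)) + (exp(6*I*pi/7)) + (exp(-6*I*pi/7)) + (exp(-4*I*pi/7)) + (exp(-2*I*pi/7))] = 0/7 = 0
  <chi_3*chi_0, chi_3> = (1/7)[1*(1)*conj(1) + 1*(exp(6*I*pi/7))*conj(exp(6*I*pi/7)) + 1*(exp(-2*I*pi/7))*conj(exp(-2*I*pi/7)) + 1*(exp(4*I*pi/7))*conj(exp(4*I*pi/7)) + 1*(exp(-4*I*pi/7))*conj(exp(-4*I*pi/7)) + 1*(exp(2*I*pi/7))*conj(exp(2*I*pi/7)) + 1*(exp(-6*I*pi/7))*conj(exp(-6*I*pi/7))]
      = (1/7)[(1) + (1) + (1) + (1) + (1) + (1) + (1)] = 7/7 = 1
  <chi_3*chi_0, chi_4> = (1/7)[1*(1)*conj(1) + 1*(exp(6*I*pi/7))*conj(exp(-6*I*pi/7)) + 1*(exp(-2*I*pi/7))*conj(exp(2*I*pi/7)) + 1*(exp(4*I*pi/7))*conj(exp(-4*I*pi/7)) + 1*(exp(-4*I*pi/7))*conj(exp(4*I*pi/7)) + 1*(exp(2*I*pi/7))*conj(exp(-2*I*pi/7)) + 1*(exp(-6*I*pi/7))*conj(exp(6*I*pi/7))]
      = (1/7)[(1) + (exp(-2*I*pi/7)) + (exp(-4*I*pi/7)) + (exp(-6*I*pi/7)) + (exp(6*I*pi/7)) + (exp(4*I*pi/7)) + (exp(2*I*pi/7))] = 0/7 = 0
  <chi_3*chi_0, chi_5> = (1/7)[1*(1)*conj(1) + 1*(exp(6*I*pi/7))*conj(exp(-4*I*pi/7)) + 1*(exp(-2*I*pi/7))*conj(exp(6*I*pi/7)) + 1*(exp(4*I*pi/7))*conj(exp(2*I*pi/7)) + 1*(exp(-4*I*pi/7))*conj(exp(-2*I*pi/7)) + 1*(exp(2*I*pi/7))*conj(exp(-6*I*pi/7)) + 1*(exp(-6*I*pi/7))*conj(exp(4*I*pi/7))]
      = (1/7)[(1) + (exp(-4*I*pi/7)) + (exp(6*I*pi/7)) + (exp(2*I*pi/7)) + (exp(-2*I*pi/7)) + (exp(-6*I*pi/7)) + (exp(4*I*pi/7))] = 0/7 = 0
  <chi_3*chi_0, chi_6> = (1/7)[1*(1)*conj(1) + 1*(exp(6*I*pi/7))*conj(exp(-2*I*pi/7)) + 1*(exp(-2*I*pi/7))*conj(exp(-4*I*pi/7)) + 1*(exp(4*I*pi/7))*conj(exp(-6*I*pi/7)) + 1*(exp(-4*I*pi/7))*conj(exp(6*I*pi/7)) + 1*(exp(2*I*pi/7))*conj(exp(4*I*pi/7)) + 1*(exp(-6*I*pi/7))*conj(exp(2*I*pi/7))]
      = (1/7)[(1) + (exp(-6*I*pi/7)) + (exp(2*I*pi/7)) + (exp(-4*I*pi/7)) + (exp(4*I*pi/7)) + (exp(-2*I*pi/7)) + (exp(6*I*pi/7))] = 0/7 = 0
(Exp terms are combined using exp(i*s)*conj(exp(i*t)) = exp(i*(s-t)), and sums of them are collapsed using the identity that for every m > 1 the m distinct m-th roots of unity sum to 0, e.g. 1 + exp(2*I*pi/3) + exp(-2*I*pi/3) = 0.)
Hence the multiplicities are chi_3: 1. Dimension check: dim(chi_3)*dim(chi_0) = 1*1 = 1 and sum (mult * dim) = 1*1 = 1.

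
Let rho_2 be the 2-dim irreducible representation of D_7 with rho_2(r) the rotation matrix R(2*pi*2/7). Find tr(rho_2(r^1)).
chi_{rho_2}(r^1) = 2*cos(2*pi*2*1/7) = -2*cos(3*pi/7)

Details: rho_2(r^1) is rotation by angle 2*pi*2*1/7, whose trace is 2*cos(2*pi*2*1/7) = -2*cos(3*pi/7).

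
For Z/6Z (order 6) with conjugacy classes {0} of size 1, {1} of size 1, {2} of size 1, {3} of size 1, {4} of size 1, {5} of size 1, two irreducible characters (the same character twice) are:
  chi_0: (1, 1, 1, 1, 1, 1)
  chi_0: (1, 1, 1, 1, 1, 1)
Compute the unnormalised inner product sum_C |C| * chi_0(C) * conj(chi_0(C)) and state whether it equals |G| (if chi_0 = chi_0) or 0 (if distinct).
Sum = 6 = |G| = 6; so <chi_0, chi_0> = 1 (norm-1 confirms irreducibility).

Derivation: Compute term by term over conjugacy classes (|C| * chi_0(C) * conj(chi_0(C))):
  1*(1)*conj(1) + 1*(1)*conj(1) + 1*(1)*conj(1) + 1*(1)*conj(1) + 1*(1)*conj(1) + 1*(1)*conj(1)
  = (1) + (1) + (1) + (1) + (1) + (1)
  = 6.
(Exp terms are combined using exp(i*s)*conj(exp(i*t)) = exp(i*(s-t)), and sums of them are collapsed using the identity that for every m > 1 the m distinct m-th roots of unity sum to 0, e.g. 1 + exp(2*I*pi/3) + exp(-2*I*pi/3) = 0.)
Dividing by |G| = 6 gives 6/6 = 1, matching the row-orthogonality relation <chi_0, chi_0> = [chi_0 = chi_0].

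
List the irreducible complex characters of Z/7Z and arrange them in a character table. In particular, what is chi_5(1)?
Character table of Z/7Z (irreps indexed chi_0,...,chi_6 with chi_k(m) = zeta_7^(k*m), zeta_7 = exp(2*pi*i/7)):
  irrep \ class  {0} (size 1)  {1} (size 1)    {2} (size 1)    {3} (size 1)    {4} (size 1)    {5} (size 1)    {6} (size 1)  
  chi_0          1             1               1               1               1               1               1             
  chi_1          1             exp(2*I*pi/7)   exp(4*I*pi/7)   exp(6*I*pi/7)   exp(-6*I*pi/7)  exp(-4*I*pi/7)  exp(-2*I*pi/7)
  chi_2          1             exp(4*I*pi/7)   exp(-6*I*pi/7)  exp(-2*I*pi/7)  exp(2*I*pi/7)   exp(6*I*pi/7)   exp(-4*I*pi/7)
  chi_3          1             exp(6*I*pi/7)   exp(-2*I*pi/7)  exp(4*I*pi/7)   exp(-4*I*pi/7)  exp(2*I*pi/7)   exp(-6*I*pi/7)
  chi_4          1             exp(-6*I*pi/7)  exp(2*I*pi/7)   exp(-4*I*pi/7)  exp(4*I*pi/7)   exp(-2*I*pi/7)  exp(6*I*pi/7) 
  chi_5          1             exp(-4*I*pi/7)  exp(6*I*pi/7)   exp(2*I*pi/7)   exp(-2*I*pi/7)  exp(-6*I*pi/7)  exp(4*I*pi/7) 
  chi_6          1             exp(-2*I*pi/7)  exp(-4*I*pi/7)  exp(-6*I*pi/7)  exp(6*I*pi/7)   exp(4*I*pi/7)   exp(2*I*pi/7) 

Spot check: chi_5(1) = zeta_7^(5*1) = zeta_7^5 = exp(-4*I*pi/7).

Details: Z/7Z is abelian, so all 7 irreducible complex representations are 1-dimensional. They are given by chi_k(m) = zeta_7^(k*m) for k = 0,...,6. Row orthogonality: sum_m chi_k(m) conj(chi_l(m)) = 7 * [k = l].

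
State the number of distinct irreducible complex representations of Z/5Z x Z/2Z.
10

Why: The number of irreducible complex representations of a finite group equals its number of conjugacy classes. Z/5Z x Z/2Z is abelian of order 10, so every element is its own conjugacy class: 10 classes, so Z/5Z x Z/2Z (order 10) has exactly 10 irreducible complex representations.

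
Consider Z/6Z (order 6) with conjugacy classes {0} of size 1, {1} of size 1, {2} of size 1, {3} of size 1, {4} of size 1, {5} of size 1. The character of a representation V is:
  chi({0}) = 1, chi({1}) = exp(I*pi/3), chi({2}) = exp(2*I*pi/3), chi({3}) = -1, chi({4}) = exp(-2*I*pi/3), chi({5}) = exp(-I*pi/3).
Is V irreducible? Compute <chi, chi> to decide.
Irreducible: <chi, chi> = 1.

Solution. <chi, chi> = (1/|G|) sum_C |C| * |chi(C)|^2 = (1/6)[1*|1|^2 + 1*|exp(I*pi/3)|^2 + 1*|exp(2*I*pi/3)|^2 + 1*|-1|^2 + 1*|exp(-2*I*pi/3)|^2 + 1*|exp(-I*pi/3)|^2]
  = (1/6)[(1) + (1) + (1) + (1) + (1) + (1)] = 6/6 = 1.
(Exp terms are combined using exp(i*s)*conj(exp(i*t)) = exp(i*(s-t)), and sums of them are collapsed using the identity that for every m > 1 the m distinct m-th roots of unity sum to 0, e.g. 1 + exp(2*I*pi/3) + exp(-2*I*pi/3) = 0.)
A character is irreducible iff <chi, chi> = 1, so this representation is irreducible.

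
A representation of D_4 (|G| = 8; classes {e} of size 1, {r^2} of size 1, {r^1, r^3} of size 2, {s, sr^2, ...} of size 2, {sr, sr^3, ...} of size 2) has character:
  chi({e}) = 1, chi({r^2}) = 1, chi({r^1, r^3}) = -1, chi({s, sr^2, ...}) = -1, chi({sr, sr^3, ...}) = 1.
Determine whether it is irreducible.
Irreducible: <chi, chi> = 1.

Reasoning: <chi, chi> = (1/|G|) sum_C |C| * |chi(C)|^2 = (1/8)[1*|1|^2 + 1*|1|^2 + 2*|-1|^2 + 2*|-1|^2 + 2*|1|^2]
  = (1/8)[(1) + (1) + (2) + (2) + (2)] = 8/8 = 1.
A character is irreducible iff <chi, chi> = 1, so this representation is irreducible.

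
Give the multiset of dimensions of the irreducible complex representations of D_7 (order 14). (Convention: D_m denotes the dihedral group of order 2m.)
Dimensions: 1, 1, 2, 2, 2

Details: There are 5 irreducibles (= number of conjugacy classes). Their dimensions d_i satisfy sum d_i^2 = |G| = 14: 1 + 1 + 4 + 4 + 4 = 14.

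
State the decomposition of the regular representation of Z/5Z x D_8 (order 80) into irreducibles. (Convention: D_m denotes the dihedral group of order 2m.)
Each irreducible V_i of dimension d_i appears with multiplicity d_i, i.e. rho_reg = (direct sum over all irreducibles V_i) d_i V_i. The irreducible dimensions for Z/5Z x D_8 are 1, 1, 1, 1, 1, 1, 1, 1, 1, 1, 1, 1, 1, 1, 1, 1, 1, 1, 1, 1, 2, 2, 2, 2, 2, 2, 2, 2, 2, 2, 2, 2, 2, 2, 2: 20 irreducibles of dimension 1, each with multiplicity 1; 15 irreducibles of dimension 2, each with multiplicity 2. Total dimension 20*1*1 + 15*2*2 = 80 = |G|.

General theorem: in the regular representation of a finite group G, each irreducible appears with multiplicity equal to its dimension. Check: dim(rho_reg) = sum d_i^2 = 1 + 1 + 1 + 1 + 1 + 1 + 1 + 1 + 1 + 1 + 1 + 1 + 1 + 1 + 1 + 1 + 1 + 1 + 1 + 1 + 4 + 4 + 4 + 4 + 4 + 4 + 4 + 4 + 4 + 4 + 4 + 4 + 4 + 4 + 4 = 80 = |G|.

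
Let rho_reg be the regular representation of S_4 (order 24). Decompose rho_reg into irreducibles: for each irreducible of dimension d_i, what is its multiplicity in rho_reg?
Each irreducible V_i of dimension d_i appears with multiplicity d_i, i.e. rho_reg = (direct sum over all irreducibles V_i) d_i V_i. The irreducible dimensions for S_4 are 1, 1, 2, 3, 3: 2 irreducibles of dimension 1, each with multiplicity 1; 1 irreducible of dimension 2, with multiplicity 2; 2 irreducibles of dimension 3, each with multiplicity 3. Total dimension 2*1*1 + 1*2*2 + 2*3*3 = 24 = |G|.

Derivation: General theorem: in the regular representation of a finite group G, each irreducible appears with multiplicity equal to its dimension. Check: dim(rho_reg) = sum d_i^2 = 1 + 1 + 4 + 9 + 9 = 24 = |G|.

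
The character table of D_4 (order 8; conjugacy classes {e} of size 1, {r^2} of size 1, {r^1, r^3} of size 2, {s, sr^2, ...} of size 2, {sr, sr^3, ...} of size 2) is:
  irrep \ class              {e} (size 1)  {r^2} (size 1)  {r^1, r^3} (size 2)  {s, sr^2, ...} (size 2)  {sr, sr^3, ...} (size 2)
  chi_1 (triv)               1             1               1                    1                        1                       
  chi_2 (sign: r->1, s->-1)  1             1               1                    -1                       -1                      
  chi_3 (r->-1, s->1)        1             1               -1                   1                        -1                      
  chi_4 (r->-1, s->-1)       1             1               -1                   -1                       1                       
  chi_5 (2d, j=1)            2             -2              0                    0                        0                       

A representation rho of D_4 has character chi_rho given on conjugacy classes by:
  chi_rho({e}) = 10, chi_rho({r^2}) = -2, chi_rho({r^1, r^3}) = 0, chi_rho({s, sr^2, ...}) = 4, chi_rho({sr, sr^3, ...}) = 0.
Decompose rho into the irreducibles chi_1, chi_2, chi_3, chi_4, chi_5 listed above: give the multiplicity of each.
Multiplicities: chi_1: 2, chi_2: 0, chi_3: 2, chi_4: 0, chi_5: 3.

Use <chi_rho, chi> = (1/|G|) sum_C |C| * chi_rho(C) * conj(chi(C)) with |G| = 8 for each irreducible chi in the table:
  <chi_rho, chi_1> = (1/8)[1*(10)*conj(1) + 1*(-2)*conj(1) + 2*(0)*conj(1) + 2*(4)*conj(1) + 2*(0)*conj(1)]
      = (1/8)[(10) + (-2) + (0) + (8) + (0)] = 16/8 = 2
  <chi_rho, chi_2> = (1/8)[1*(10)*conj(1) + 1*(-2)*conj(1) + 2*(0)*conj(1) + 2*(4)*conj(-1) + 2*(0)*conj(-1)]
      = (1/8)[(10) + (-2) + (0) + (-8) + (0)] = 0/8 = 0
  <chi_rho, chi_3> = (1/8)[1*(10)*conj(1) + 1*(-2)*conj(1) + 2*(0)*conj(-1) + 2*(4)*conj(1) + 2*(0)*conj(-1)]
      = (1/8)[(10) + (-2) + (0) + (8) + (0)] = 16/8 = 2
  <chi_rho, chi_4> = (1/8)[1*(10)*conj(1) + 1*(-2)*conj(1) + 2*(0)*conj(-1) + 2*(4)*conj(-1) + 2*(0)*conj(1)]
      = (1/8)[(10) + (-2) + (0) + (-8) + (0)] = 0/8 = 0
  <chi_rho, chi_5> = (1/8)[1*(10)*conj(2) + 1*(-2)*conj(-2) + 2*(0)*conj(0) + 2*(4)*conj(0) + 2*(0)*conj(0)]
      = (1/8)[(20) + (4) + (0) + (0) + (0)] = 24/8 = 3
Dimension check: dim(rho) = sum (mult * dim) = 2*1 + 0*1 + 2*1 + 0*1 + 3*2 = 10 = chi_rho(e) = 10.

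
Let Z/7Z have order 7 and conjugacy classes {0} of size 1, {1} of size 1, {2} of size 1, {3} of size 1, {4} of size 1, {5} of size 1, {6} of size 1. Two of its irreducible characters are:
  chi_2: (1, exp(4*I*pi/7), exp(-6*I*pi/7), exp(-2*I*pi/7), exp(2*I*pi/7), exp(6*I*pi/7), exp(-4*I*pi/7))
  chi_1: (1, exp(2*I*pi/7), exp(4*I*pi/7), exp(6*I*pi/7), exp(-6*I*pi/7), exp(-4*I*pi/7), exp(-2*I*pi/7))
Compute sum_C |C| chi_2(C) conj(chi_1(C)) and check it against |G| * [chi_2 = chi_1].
Sum = 0; so <chi_2, chi_1> = 0 (distinct irreducibles are orthogonal).

Argument: Compute term by term over conjugacy classes (|C| * chi_2(C) * conj(chi_1(C))):
  1*(1)*conj(1) + 1*(exp(4*I*pi/7))*conj(exp(2*I*pi/7)) + 1*(exp(-6*I*pi/7))*conj(exp(4*I*pi/7)) + 1*(exp(-2*I*pi/7))*conj(exp(6*I*pi/7)) + 1*(exp(2*I*pi/7))*conj(exp(-6*I*pi/7)) + 1*(exp(6*I*pi/7))*conj(exp(-4*I*pi/7)) + 1*(exp(-4*I*pi/7))*conj(exp(-2*I*pi/7))
  = (1) + (exp(2*I*pi/7)) + (exp(4*I*pi/7)) + (exp(6*I*pi/7)) + (exp(-6*I*pi/7)) + (exp(-4*I*pi/7)) + (exp(-2*I*pi/7))
  = 0.
(Exp terms are combined using exp(i*s)*conj(exp(i*t)) = exp(i*(s-t)), and sums of them are collapsed using the identity that for every m > 1 the m distinct m-th roots of unity sum to 0, e.g. 1 + exp(2*I*pi/3) + exp(-2*I*pi/3) = 0.)
Dividing by |G| = 7 gives 0/7 = 0, matching the row-orthogonality relation <chi_2, chi_1> = [chi_2 = chi_1].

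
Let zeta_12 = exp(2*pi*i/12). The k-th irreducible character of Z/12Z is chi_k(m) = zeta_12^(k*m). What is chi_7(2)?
chi_7(2) = zeta_12^14 = exp(I*pi/3)

Why: chi_7(2) = zeta_12^(7*2) = zeta_12^14. Since zeta_12^12 = 1, this equals zeta_12^2 = exp(2*pi*i*2/12) = exp(I*pi/3).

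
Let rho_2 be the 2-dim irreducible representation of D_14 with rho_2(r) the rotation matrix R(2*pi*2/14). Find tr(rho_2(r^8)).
chi_{rho_2}(r^8) = 2*cos(2*pi*2*8/14) = 2*cos(16*pi/7)

Argument: rho_2(r^8) is rotation by angle 2*pi*2*8/14, whose trace is 2*cos(2*pi*2*8/14) = 2*cos(16*pi/7).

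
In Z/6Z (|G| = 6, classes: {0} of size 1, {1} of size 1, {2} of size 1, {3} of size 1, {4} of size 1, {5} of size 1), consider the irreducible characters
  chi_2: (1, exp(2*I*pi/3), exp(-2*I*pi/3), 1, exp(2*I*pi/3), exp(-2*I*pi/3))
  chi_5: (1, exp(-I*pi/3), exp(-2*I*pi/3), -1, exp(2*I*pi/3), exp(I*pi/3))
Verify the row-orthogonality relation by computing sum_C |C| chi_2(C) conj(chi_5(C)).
Sum = 0; so <chi_2, chi_5> = 0 (distinct irreducibles are orthogonal).

Details: Compute term by term over conjugacy classes (|C| * chi_2(C) * conj(chi_5(C))):
  1*(1)*conj(1) + 1*(exp(2*I*pi/3))*conj(exp(-I*pi/3)) + 1*(exp(-2*I*pi/3))*conj(exp(-2*I*pi/3)) + 1*(1)*conj(-1) + 1*(exp(2*I*pi/3))*conj(exp(2*I*pi/3)) + 1*(exp(-2*I*pi/3))*conj(exp(I*pi/3))
  = (1) + (-1) + (1) + (-1) + (1) + (-1)
  = 0.
(Exp terms are combined using exp(i*s)*conj(exp(i*t)) = exp(i*(s-t)), and sums of them are collapsed using the identity that for every m > 1 the m distinct m-th roots of unity sum to 0, e.g. 1 + exp(2*I*pi/3) + exp(-2*I*pi/3) = 0.)
Dividing by |G| = 6 gives 0/6 = 0, matching the row-orthogonality relation <chi_2, chi_5> = [chi_2 = chi_5].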